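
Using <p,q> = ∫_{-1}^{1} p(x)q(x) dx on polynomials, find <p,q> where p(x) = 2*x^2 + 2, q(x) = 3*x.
<p,q> = 0

Expand the product: p(x)·q(x) = 6*x^3 + 6*x.
∫_{-1}^{1} of each monomial x^k gives [2/(k+1) if k even, 0 if k odd]. Integrating term-by-term (or equivalently evaluating the antiderivative F(x) = 3*x^4/2 + 3*x^2 at the endpoints):
  F(1) − F(−1) = 9/2 − (9/2) = 0.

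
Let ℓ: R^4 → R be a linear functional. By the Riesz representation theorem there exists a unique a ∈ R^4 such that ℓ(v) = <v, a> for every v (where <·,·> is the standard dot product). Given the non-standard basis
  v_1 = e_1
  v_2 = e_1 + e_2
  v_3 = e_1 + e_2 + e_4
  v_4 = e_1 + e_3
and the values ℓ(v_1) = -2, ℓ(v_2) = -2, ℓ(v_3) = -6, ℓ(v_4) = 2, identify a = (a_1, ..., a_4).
a = (-2, 0, 4, -4)

Write a = (a_1, ..., a_4) in the standard basis. For each basis vector v_i, ℓ(v_i) = <v_i, a> is a linear equation in the a_j's. Collect the n equations into a matrix system V a = ℓ, where row i of V is v_i (expressed in the standard basis). Since V is invertible (lower-triangular with 1s on the diagonal, up to permutation), solve by back-substitution:
  V =
[[1, 0, 0, 0],
 [1, 1, 0, 0],
 [1, 1, 0, 1],
 [1, 0, 1, 0]]
  V a = (-2, -2, -6, 2)
Solving gives a = (-2, 0, 4, -4).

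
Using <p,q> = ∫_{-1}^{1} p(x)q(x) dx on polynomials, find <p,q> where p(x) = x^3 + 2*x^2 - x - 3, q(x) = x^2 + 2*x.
<p,q> = -26/15

Expand the product: p(x)·q(x) = x^5 + 4*x^4 + 3*x^3 - 5*x^2 - 6*x.
∫_{-1}^{1} of each monomial x^k gives [2/(k+1) if k even, 0 if k odd]. Integrating term-by-term (or equivalently evaluating the antiderivative F(x) = x^6/6 + 4*x^5/5 + 3*x^4/4 - 5*x^3/3 - 3*x^2 at the endpoints):
  F(1) − F(−1) = -59/20 − (-73/60) = -26/15.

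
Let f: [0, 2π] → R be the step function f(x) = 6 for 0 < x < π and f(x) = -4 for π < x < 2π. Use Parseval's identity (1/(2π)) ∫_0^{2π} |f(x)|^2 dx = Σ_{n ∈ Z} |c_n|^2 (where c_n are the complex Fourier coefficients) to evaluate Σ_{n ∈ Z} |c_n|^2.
Σ |c_n|^2 = 26

Parseval equates the L^2 energy of f (normalised by 1/(2π)) with the ℓ^2 sum of its Fourier coefficients: (1/(2π)) ∫_0^{2π} |f|^2 = Σ |c_n|^2.
Compute the left side: (1/(2π)) [∫_0^π 6^2 dx + ∫_π^{2π} (-4)^2 dx] = (1/(2π)) · (36π + 16π) = (36 + 16)/2 = 26.
So Σ_{n ∈ Z} |c_n|^2 = 26.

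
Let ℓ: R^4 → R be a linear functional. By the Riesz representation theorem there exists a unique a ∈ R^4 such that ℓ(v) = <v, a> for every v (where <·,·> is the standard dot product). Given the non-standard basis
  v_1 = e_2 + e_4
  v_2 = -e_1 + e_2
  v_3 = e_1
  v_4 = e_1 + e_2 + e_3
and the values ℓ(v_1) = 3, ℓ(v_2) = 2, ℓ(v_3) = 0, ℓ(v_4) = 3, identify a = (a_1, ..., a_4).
a = (0, 2, 1, 1)

Write a = (a_1, ..., a_4) in the standard basis. For each basis vector v_i, ℓ(v_i) = <v_i, a> is a linear equation in the a_j's. Collect the n equations into a matrix system V a = ℓ, where row i of V is v_i (expressed in the standard basis). Since V is invertible (lower-triangular with 1s on the diagonal, up to permutation), solve by back-substitution:
  V =
[[0, 1, 0, 1],
 [-1, 1, 0, 0],
 [1, 0, 0, 0],
 [1, 1, 1, 0]]
  V a = (3, 2, 0, 3)
Solving gives a = (0, 2, 1, 1).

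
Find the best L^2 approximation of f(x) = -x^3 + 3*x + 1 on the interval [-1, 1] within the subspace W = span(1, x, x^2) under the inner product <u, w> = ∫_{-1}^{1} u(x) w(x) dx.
g(x) = 12*x/5 + 1

The best approximation g ∈ W is the orthogonal projection of f onto W. Writing g = a_0 + a_1 x + a_2 x^2, the coefficients solve the normal equations G · a = b where
  G_{ij} = <φ_i, φ_j> and b_i = <f, φ_i>, with φ_0 = 1, φ_1 = x, φ_2 = x^2.
G =
  [2, 0, 2/3]
  [0, 2/3, 0]
  [2/3, 0, 2/5],
b = (2, 8/5, 2/3).
Solving gives a_0 = 1, a_1 = 12/5, a_2 = 0, so
  g(x) = 12*x/5 + 1.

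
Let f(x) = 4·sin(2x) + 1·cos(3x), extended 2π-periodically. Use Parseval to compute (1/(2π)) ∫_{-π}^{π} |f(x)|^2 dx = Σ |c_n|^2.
Σ |c_n|^2 = 17/2

Expand |f|^2 and use orthogonality of {sin(nx), cos(mx)} on [-π, π]:
  ∫_{-π}^{π} sin(nx)^2 dx = π, ∫ cos(mx)^2 dx = π, and cross terms integrate to 0.
So ∫_{-π}^{π} f(x)^2 dx = 4^2 · π + 1^2 · π = (16 + 1)π.
Divide by 2π: (16 + 1)/2 = 17/2.
By Parseval, this equals Σ |c_n|^2.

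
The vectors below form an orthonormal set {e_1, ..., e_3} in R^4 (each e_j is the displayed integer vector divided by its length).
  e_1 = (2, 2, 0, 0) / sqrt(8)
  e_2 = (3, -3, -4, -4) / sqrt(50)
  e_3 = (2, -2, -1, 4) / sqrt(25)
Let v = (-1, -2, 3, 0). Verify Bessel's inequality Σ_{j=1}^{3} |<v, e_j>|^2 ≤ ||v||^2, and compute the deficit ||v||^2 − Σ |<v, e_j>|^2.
Σ |<v, e_j>|^2 = 154/25; ||v||^2 = 14; deficit = 196/25

Write each e_j = u_j / sqrt(<u_j, u_j>) where u_j is the displayed integer vector. Then <v, e_j> = <v, u_j> / sqrt(<u_j, u_j>), so |<v, e_j>|^2 = <v, u_j>^2 / <u_j, u_j>.
Coefficients: <v, e_1> = -6/sqrt(8), <v, e_2> = -9/sqrt(50), <v, e_3> = -1/sqrt(25).
Square and sum: Σ |<v, e_j>|^2 = 154/25.
Compute ||v||^2 = v·v = 14.
Deficit = 14 − 154/25 = 196/25 ≥ 0, confirming Bessel's inequality. (The deficit equals ||v − Σ <v,e_j> e_j||^2, the squared distance from v to span{e_j}.)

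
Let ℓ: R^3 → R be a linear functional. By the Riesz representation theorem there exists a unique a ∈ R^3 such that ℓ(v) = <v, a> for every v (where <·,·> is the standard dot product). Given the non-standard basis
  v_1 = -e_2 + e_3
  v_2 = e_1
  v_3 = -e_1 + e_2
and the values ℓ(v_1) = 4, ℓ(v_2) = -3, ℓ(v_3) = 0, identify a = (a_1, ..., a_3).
a = (-3, -3, 1)

Write a = (a_1, ..., a_3) in the standard basis. For each basis vector v_i, ℓ(v_i) = <v_i, a> is a linear equation in the a_j's. Collect the n equations into a matrix system V a = ℓ, where row i of V is v_i (expressed in the standard basis). Since V is invertible (lower-triangular with 1s on the diagonal, up to permutation), solve by back-substitution:
  V =
[[0, -1, 1],
 [1, 0, 0],
 [-1, 1, 0]]
  V a = (4, -3, 0)
Solving gives a = (-3, -3, 1).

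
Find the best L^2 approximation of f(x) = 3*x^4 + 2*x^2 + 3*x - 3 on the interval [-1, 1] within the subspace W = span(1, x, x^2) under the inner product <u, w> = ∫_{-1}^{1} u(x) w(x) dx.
g(x) = 32*x^2/7 + 3*x - 114/35

The best approximation g ∈ W is the orthogonal projection of f onto W. Writing g = a_0 + a_1 x + a_2 x^2, the coefficients solve the normal equations G · a = b where
  G_{ij} = <φ_i, φ_j> and b_i = <f, φ_i>, with φ_0 = 1, φ_1 = x, φ_2 = x^2.
G =
  [2, 0, 2/3]
  [0, 2/3, 0]
  [2/3, 0, 2/5],
b = (-52/15, 2, -12/35).
Solving gives a_0 = -114/35, a_1 = 3, a_2 = 32/7, so
  g(x) = 32*x^2/7 + 3*x - 114/35.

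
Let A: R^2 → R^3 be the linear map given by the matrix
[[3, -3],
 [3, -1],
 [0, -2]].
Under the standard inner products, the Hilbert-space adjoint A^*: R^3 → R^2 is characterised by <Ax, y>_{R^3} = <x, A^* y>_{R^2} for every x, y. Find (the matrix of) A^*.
A^* = A^T =
[[3, 3, 0],
 [-3, -1, -2]]

For real matrices with standard dot products, the defining identity <Ax, y> = <x, A^* y> gives (Ax)^T y = x^T (A^*) y, i.e. x^T A^T y = x^T (A^*) y. Since this holds for all x, y, we must have A^* = A^T. Therefore
A^* =
[[3, 3, 0],
 [-3, -1, -2]].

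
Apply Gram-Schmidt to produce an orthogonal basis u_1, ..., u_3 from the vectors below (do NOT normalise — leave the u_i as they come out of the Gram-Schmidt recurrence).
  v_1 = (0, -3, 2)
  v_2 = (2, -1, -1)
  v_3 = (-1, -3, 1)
Orthogonal basis:
  u_1 = (0, -3, 2)
  u_2 = (2, -10/13, -15/13)
  u_3 = (-5/7, -4/7, -6/7)

Apply the Gram-Schmidt recurrence
  u_1 = v_1
  u_i = v_i − Σ_{j<i} ((v_i · u_j) / (u_j · u_j)) · u_j.

Step by step this gives:
  u_1 = (0, -3, 2)
  u_2 = (2, -10/13, -15/13)
  u_3 = (-5/7, -4/7, -6/7)

Orthogonality check:
  u_2 · u_1 = 0 (should be 0)
  u_3 · u_1 = 0 (should be 0)
  u_3 · u_2 = 0 (should be 0)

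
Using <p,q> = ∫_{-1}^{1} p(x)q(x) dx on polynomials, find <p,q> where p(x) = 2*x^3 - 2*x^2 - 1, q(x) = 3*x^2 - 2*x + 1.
<p,q> = -28/3

Expand the product: p(x)·q(x) = 6*x^5 - 10*x^4 + 6*x^3 - 5*x^2 + 2*x - 1.
∫_{-1}^{1} of each monomial x^k gives [2/(k+1) if k even, 0 if k odd]. Integrating term-by-term (or equivalently evaluating the antiderivative F(x) = x^6 - 2*x^5 + 3*x^4/2 - 5*x^3/3 + x^2 - x at the endpoints):
  F(1) − F(−1) = -7/6 − (49/6) = -28/3.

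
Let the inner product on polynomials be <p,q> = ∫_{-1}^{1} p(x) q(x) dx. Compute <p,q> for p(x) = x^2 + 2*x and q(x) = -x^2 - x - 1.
<p,q> = -12/5

Expand the product: p(x)·q(x) = -x^4 - 3*x^3 - 3*x^2 - 2*x.
∫_{-1}^{1} of each monomial x^k gives [2/(k+1) if k even, 0 if k odd]. Integrating term-by-term (or equivalently evaluating the antiderivative F(x) = -x^5/5 - 3*x^4/4 - x^3 - x^2 at the endpoints):
  F(1) − F(−1) = -59/20 − (-11/20) = -12/5.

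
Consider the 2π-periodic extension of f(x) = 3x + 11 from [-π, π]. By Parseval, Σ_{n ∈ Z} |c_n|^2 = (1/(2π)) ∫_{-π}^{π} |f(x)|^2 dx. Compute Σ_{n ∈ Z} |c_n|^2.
Σ |c_n|^2 = 3π^2 + 121

Expand and integrate term by term over [-π, π]:
  ∫ (3x)^2 dx = 9·(2π^3/3); ∫ 2·3·(11)·x dx = 0 (odd integrand); ∫ 11^2 dx = 121·2π.
So (1/(2π)) ∫_{-π}^{π} (3x + 11)^2 dx = 9π^2/3 + 121 = 3π^2 + 121.
Parseval ⇒ Σ |c_n|^2 = 3π^2 + 121.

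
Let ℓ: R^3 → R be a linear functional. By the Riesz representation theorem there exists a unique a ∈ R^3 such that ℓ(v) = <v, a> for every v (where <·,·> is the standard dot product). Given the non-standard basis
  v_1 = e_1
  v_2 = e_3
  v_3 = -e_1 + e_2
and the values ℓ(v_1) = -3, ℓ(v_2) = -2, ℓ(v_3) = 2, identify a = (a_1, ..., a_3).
a = (-3, -1, -2)

Write a = (a_1, ..., a_3) in the standard basis. For each basis vector v_i, ℓ(v_i) = <v_i, a> is a linear equation in the a_j's. Collect the n equations into a matrix system V a = ℓ, where row i of V is v_i (expressed in the standard basis). Since V is invertible (lower-triangular with 1s on the diagonal, up to permutation), solve by back-substitution:
  V =
[[1, 0, 0],
 [0, 0, 1],
 [-1, 1, 0]]
  V a = (-3, -2, 2)
Solving gives a = (-3, -1, -2).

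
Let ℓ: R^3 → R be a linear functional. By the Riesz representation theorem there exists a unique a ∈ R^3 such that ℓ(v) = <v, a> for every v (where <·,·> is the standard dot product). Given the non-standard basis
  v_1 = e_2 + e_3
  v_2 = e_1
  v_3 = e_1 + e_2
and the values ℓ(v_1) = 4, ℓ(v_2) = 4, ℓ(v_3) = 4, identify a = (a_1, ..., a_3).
a = (4, 0, 4)

Write a = (a_1, ..., a_3) in the standard basis. For each basis vector v_i, ℓ(v_i) = <v_i, a> is a linear equation in the a_j's. Collect the n equations into a matrix system V a = ℓ, where row i of V is v_i (expressed in the standard basis). Since V is invertible (lower-triangular with 1s on the diagonal, up to permutation), solve by back-substitution:
  V =
[[0, 1, 1],
 [1, 0, 0],
 [1, 1, 0]]
  V a = (4, 4, 4)
Solving gives a = (4, 0, 4).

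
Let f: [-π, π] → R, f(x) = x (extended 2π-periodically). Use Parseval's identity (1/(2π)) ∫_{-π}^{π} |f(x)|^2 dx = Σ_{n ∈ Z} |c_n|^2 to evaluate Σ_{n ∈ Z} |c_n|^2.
Σ |c_n|^2 = π^2/3

Expand and integrate term by term over [-π, π]:
  ∫ (x)^2 dx = 1·(2π^3/3); ∫ 2·1·(0)·x dx = 0 (odd integrand); ∫ 0^2 dx = 0·2π.
So (1/(2π)) ∫_{-π}^{π} (x)^2 dx = 1π^2/3 + 0 = π^2/3.
Parseval ⇒ Σ |c_n|^2 = π^2/3.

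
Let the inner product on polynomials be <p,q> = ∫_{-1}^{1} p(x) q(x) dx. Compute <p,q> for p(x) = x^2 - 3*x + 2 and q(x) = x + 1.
<p,q> = 8/3

Expand the product: p(x)·q(x) = x^3 - 2*x^2 - x + 2.
∫_{-1}^{1} of each monomial x^k gives [2/(k+1) if k even, 0 if k odd]. Integrating term-by-term (or equivalently evaluating the antiderivative F(x) = x^4/4 - 2*x^3/3 - x^2/2 + 2*x at the endpoints):
  F(1) − F(−1) = 13/12 − (-19/12) = 8/3.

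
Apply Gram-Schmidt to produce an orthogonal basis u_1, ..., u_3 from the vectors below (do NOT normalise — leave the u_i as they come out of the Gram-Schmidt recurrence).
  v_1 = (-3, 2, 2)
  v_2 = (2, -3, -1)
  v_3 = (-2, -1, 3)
Orthogonal basis:
  u_1 = (-3, 2, 2)
  u_2 = (-8/17, -23/17, 11/17)
  u_3 = (4/7, 1/7, 5/7)

Apply the Gram-Schmidt recurrence
  u_1 = v_1
  u_i = v_i − Σ_{j<i} ((v_i · u_j) / (u_j · u_j)) · u_j.

Step by step this gives:
  u_1 = (-3, 2, 2)
  u_2 = (-8/17, -23/17, 11/17)
  u_3 = (4/7, 1/7, 5/7)

Orthogonality check:
  u_2 · u_1 = 0 (should be 0)
  u_3 · u_1 = 0 (should be 0)
  u_3 · u_2 = 0 (should be 0)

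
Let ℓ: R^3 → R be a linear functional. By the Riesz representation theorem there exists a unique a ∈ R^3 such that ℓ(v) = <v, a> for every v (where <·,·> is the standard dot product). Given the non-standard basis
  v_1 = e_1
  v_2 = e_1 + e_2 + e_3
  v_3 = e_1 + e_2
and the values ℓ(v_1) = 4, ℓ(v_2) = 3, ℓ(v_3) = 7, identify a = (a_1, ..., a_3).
a = (4, 3, -4)

Write a = (a_1, ..., a_3) in the standard basis. For each basis vector v_i, ℓ(v_i) = <v_i, a> is a linear equation in the a_j's. Collect the n equations into a matrix system V a = ℓ, where row i of V is v_i (expressed in the standard basis). Since V is invertible (lower-triangular with 1s on the diagonal, up to permutation), solve by back-substitution:
  V =
[[1, 0, 0],
 [1, 1, 1],
 [1, 1, 0]]
  V a = (4, 3, 7)
Solving gives a = (4, 3, -4).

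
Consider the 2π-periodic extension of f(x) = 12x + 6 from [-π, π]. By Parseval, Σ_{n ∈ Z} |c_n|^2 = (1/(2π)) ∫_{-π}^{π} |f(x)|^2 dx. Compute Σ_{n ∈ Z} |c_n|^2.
Σ |c_n|^2 = 48π^2 + 36

Expand and integrate term by term over [-π, π]:
  ∫ (12x)^2 dx = 144·(2π^3/3); ∫ 2·12·(6)·x dx = 0 (odd integrand); ∫ 6^2 dx = 36·2π.
So (1/(2π)) ∫_{-π}^{π} (12x + 6)^2 dx = 144π^2/3 + 36 = 48π^2 + 36.
Parseval ⇒ Σ |c_n|^2 = 48π^2 + 36.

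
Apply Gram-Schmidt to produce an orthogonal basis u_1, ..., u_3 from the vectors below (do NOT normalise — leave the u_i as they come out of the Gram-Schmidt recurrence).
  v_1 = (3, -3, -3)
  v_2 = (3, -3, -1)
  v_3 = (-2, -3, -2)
Orthogonal basis:
  u_1 = (3, -3, -3)
  u_2 = (2/3, -2/3, 4/3)
  u_3 = (-5/2, -5/2, 0)

Apply the Gram-Schmidt recurrence
  u_1 = v_1
  u_i = v_i − Σ_{j<i} ((v_i · u_j) / (u_j · u_j)) · u_j.

Step by step this gives:
  u_1 = (3, -3, -3)
  u_2 = (2/3, -2/3, 4/3)
  u_3 = (-5/2, -5/2, 0)

Orthogonality check:
  u_2 · u_1 = 0 (should be 0)
  u_3 · u_1 = 0 (should be 0)
  u_3 · u_2 = 0 (should be 0)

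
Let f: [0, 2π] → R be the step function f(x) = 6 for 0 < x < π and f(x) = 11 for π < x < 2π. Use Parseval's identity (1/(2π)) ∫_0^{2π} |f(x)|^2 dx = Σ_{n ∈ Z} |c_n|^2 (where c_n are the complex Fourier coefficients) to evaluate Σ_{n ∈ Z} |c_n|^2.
Σ |c_n|^2 = 157/2

Parseval equates the L^2 energy of f (normalised by 1/(2π)) with the ℓ^2 sum of its Fourier coefficients: (1/(2π)) ∫_0^{2π} |f|^2 = Σ |c_n|^2.
Compute the left side: (1/(2π)) [∫_0^π 6^2 dx + ∫_π^{2π} 11^2 dx] = (1/(2π)) · (36π + 121π) = (36 + 121)/2 = 157/2.
So Σ_{n ∈ Z} |c_n|^2 = 157/2.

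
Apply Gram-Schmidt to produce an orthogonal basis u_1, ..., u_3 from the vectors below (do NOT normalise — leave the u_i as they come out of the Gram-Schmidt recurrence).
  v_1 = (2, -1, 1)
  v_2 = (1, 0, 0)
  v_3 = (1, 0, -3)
Orthogonal basis:
  u_1 = (2, -1, 1)
  u_2 = (1/3, 1/3, -1/3)
  u_3 = (0, -3/2, -3/2)

Apply the Gram-Schmidt recurrence
  u_1 = v_1
  u_i = v_i − Σ_{j<i} ((v_i · u_j) / (u_j · u_j)) · u_j.

Step by step this gives:
  u_1 = (2, -1, 1)
  u_2 = (1/3, 1/3, -1/3)
  u_3 = (0, -3/2, -3/2)

Orthogonality check:
  u_2 · u_1 = 0 (should be 0)
  u_3 · u_1 = 0 (should be 0)
  u_3 · u_2 = 0 (should be 0)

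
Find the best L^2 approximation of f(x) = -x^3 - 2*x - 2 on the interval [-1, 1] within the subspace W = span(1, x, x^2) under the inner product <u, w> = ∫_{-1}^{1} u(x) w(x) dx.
g(x) = -13*x/5 - 2

The best approximation g ∈ W is the orthogonal projection of f onto W. Writing g = a_0 + a_1 x + a_2 x^2, the coefficients solve the normal equations G · a = b where
  G_{ij} = <φ_i, φ_j> and b_i = <f, φ_i>, with φ_0 = 1, φ_1 = x, φ_2 = x^2.
G =
  [2, 0, 2/3]
  [0, 2/3, 0]
  [2/3, 0, 2/5],
b = (-4, -26/15, -4/3).
Solving gives a_0 = -2, a_1 = -13/5, a_2 = 0, so
  g(x) = -13*x/5 - 2.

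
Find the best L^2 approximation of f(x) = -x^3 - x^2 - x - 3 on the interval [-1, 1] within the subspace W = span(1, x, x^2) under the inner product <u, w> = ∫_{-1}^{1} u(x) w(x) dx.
g(x) = -x^2 - 8*x/5 - 3

The best approximation g ∈ W is the orthogonal projection of f onto W. Writing g = a_0 + a_1 x + a_2 x^2, the coefficients solve the normal equations G · a = b where
  G_{ij} = <φ_i, φ_j> and b_i = <f, φ_i>, with φ_0 = 1, φ_1 = x, φ_2 = x^2.
G =
  [2, 0, 2/3]
  [0, 2/3, 0]
  [2/3, 0, 2/5],
b = (-20/3, -16/15, -12/5).
Solving gives a_0 = -3, a_1 = -8/5, a_2 = -1, so
  g(x) = -x^2 - 8*x/5 - 3.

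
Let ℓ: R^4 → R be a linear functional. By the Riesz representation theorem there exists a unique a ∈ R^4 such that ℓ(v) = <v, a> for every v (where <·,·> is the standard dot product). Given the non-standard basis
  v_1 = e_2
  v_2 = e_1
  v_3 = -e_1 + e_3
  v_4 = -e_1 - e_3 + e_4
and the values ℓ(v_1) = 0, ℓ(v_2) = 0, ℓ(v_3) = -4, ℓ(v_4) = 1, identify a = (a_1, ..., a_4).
a = (0, 0, -4, -3)

Write a = (a_1, ..., a_4) in the standard basis. For each basis vector v_i, ℓ(v_i) = <v_i, a> is a linear equation in the a_j's. Collect the n equations into a matrix system V a = ℓ, where row i of V is v_i (expressed in the standard basis). Since V is invertible (lower-triangular with 1s on the diagonal, up to permutation), solve by back-substitution:
  V =
[[0, 1, 0, 0],
 [1, 0, 0, 0],
 [-1, 0, 1, 0],
 [-1, 0, -1, 1]]
  V a = (0, 0, -4, 1)
Solving gives a = (0, 0, -4, -3).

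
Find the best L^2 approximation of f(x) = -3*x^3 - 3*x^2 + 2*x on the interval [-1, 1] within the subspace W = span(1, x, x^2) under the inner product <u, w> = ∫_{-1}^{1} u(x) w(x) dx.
g(x) = -3*x^2 + x/5

The best approximation g ∈ W is the orthogonal projection of f onto W. Writing g = a_0 + a_1 x + a_2 x^2, the coefficients solve the normal equations G · a = b where
  G_{ij} = <φ_i, φ_j> and b_i = <f, φ_i>, with φ_0 = 1, φ_1 = x, φ_2 = x^2.
G =
  [2, 0, 2/3]
  [0, 2/3, 0]
  [2/3, 0, 2/5],
b = (-2, 2/15, -6/5).
Solving gives a_0 = 0, a_1 = 1/5, a_2 = -3, so
  g(x) = -3*x^2 + x/5.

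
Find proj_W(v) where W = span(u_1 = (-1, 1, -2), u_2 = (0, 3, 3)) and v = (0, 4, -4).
proj_W(v) = (-24/11, 36/11, -36/11)

Set up U = [u_1 | ... | u_2] ∈ R^(3×2). The projector onto W = col(U) is P = U (U^T U)^(-1) U^T.
Compute U^T U =
  [6, -3]
  [-3, 18],
and U^T v = (12, 0).
Solve U^T U · c = U^T v for the coefficients: c = (24/11, 4/11). The projection is proj_W(v) = U c.
Check: (v - proj_W(v)) · u_1 = 0  (should be 0).
Check: (v - proj_W(v)) · u_2 = 0  (should be 0).
Result: proj_W(v) = (-24/11, 36/11, -36/11).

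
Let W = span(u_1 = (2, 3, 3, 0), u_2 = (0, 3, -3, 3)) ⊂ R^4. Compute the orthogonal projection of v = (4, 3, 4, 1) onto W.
proj_W(v) = (29/11, 87/22, 87/22, 0)

Set up U = [u_1 | ... | u_2] ∈ R^(4×2). The projector onto W = col(U) is P = U (U^T U)^(-1) U^T.
Compute U^T U =
  [22, 0]
  [0, 27],
and U^T v = (29, 0).
Solve U^T U · c = U^T v for the coefficients: c = (29/22, 0). The projection is proj_W(v) = U c.
Check: (v - proj_W(v)) · u_1 = 0  (should be 0).
Check: (v - proj_W(v)) · u_2 = 0  (should be 0).
Result: proj_W(v) = (29/11, 87/22, 87/22, 0).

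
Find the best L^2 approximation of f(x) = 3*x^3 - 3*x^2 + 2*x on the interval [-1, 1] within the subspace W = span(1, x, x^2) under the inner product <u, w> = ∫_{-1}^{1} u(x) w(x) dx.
g(x) = -3*x^2 + 19*x/5

The best approximation g ∈ W is the orthogonal projection of f onto W. Writing g = a_0 + a_1 x + a_2 x^2, the coefficients solve the normal equations G · a = b where
  G_{ij} = <φ_i, φ_j> and b_i = <f, φ_i>, with φ_0 = 1, φ_1 = x, φ_2 = x^2.
G =
  [2, 0, 2/3]
  [0, 2/3, 0]
  [2/3, 0, 2/5],
b = (-2, 38/15, -6/5).
Solving gives a_0 = 0, a_1 = 19/5, a_2 = -3, so
  g(x) = -3*x^2 + 19*x/5.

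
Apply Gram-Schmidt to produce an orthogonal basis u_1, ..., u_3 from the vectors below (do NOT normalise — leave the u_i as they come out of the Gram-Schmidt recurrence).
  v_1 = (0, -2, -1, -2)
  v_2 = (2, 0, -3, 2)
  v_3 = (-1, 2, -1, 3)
Orthogonal basis:
  u_1 = (0, -2, -1, -2)
  u_2 = (2, -2/9, -28/9, 16/9)
  u_3 = (-65/38, 3/38, -17/19, 7/19)

Apply the Gram-Schmidt recurrence
  u_1 = v_1
  u_i = v_i − Σ_{j<i} ((v_i · u_j) / (u_j · u_j)) · u_j.

Step by step this gives:
  u_1 = (0, -2, -1, -2)
  u_2 = (2, -2/9, -28/9, 16/9)
  u_3 = (-65/38, 3/38, -17/19, 7/19)

Orthogonality check:
  u_2 · u_1 = 0 (should be 0)
  u_3 · u_1 = 0 (should be 0)
  u_3 · u_2 = 0 (should be 0)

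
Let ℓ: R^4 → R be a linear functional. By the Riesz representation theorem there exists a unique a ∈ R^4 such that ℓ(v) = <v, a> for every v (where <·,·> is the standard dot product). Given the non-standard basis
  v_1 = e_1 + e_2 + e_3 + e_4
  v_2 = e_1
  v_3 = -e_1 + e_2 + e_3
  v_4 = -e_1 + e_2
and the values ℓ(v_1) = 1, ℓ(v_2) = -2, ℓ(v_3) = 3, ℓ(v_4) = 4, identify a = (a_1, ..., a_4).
a = (-2, 2, -1, 2)

Write a = (a_1, ..., a_4) in the standard basis. For each basis vector v_i, ℓ(v_i) = <v_i, a> is a linear equation in the a_j's. Collect the n equations into a matrix system V a = ℓ, where row i of V is v_i (expressed in the standard basis). Since V is invertible (lower-triangular with 1s on the diagonal, up to permutation), solve by back-substitution:
  V =
[[1, 1, 1, 1],
 [1, 0, 0, 0],
 [-1, 1, 1, 0],
 [-1, 1, 0, 0]]
  V a = (1, -2, 3, 4)
Solving gives a = (-2, 2, -1, 2).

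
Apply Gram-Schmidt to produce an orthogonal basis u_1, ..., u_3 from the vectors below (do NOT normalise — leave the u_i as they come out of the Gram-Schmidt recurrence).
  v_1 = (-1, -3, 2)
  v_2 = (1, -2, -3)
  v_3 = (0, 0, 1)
Orthogonal basis:
  u_1 = (-1, -3, 2)
  u_2 = (13/14, -31/14, -20/7)
  u_3 = (1/3, -1/39, 5/39)

Apply the Gram-Schmidt recurrence
  u_1 = v_1
  u_i = v_i − Σ_{j<i} ((v_i · u_j) / (u_j · u_j)) · u_j.

Step by step this gives:
  u_1 = (-1, -3, 2)
  u_2 = (13/14, -31/14, -20/7)
  u_3 = (1/3, -1/39, 5/39)

Orthogonality check:
  u_2 · u_1 = 0 (should be 0)
  u_3 · u_1 = 0 (should be 0)
  u_3 · u_2 = 0 (should be 0)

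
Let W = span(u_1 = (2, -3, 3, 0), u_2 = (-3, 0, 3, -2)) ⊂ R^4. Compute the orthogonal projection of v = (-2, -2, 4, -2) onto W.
proj_W(v) = (-842/475, -726/475, 108/25, -884/475)

Set up U = [u_1 | ... | u_2] ∈ R^(4×2). The projector onto W = col(U) is P = U (U^T U)^(-1) U^T.
Compute U^T U =
  [22, 3]
  [3, 22],
and U^T v = (14, 22).
Solve U^T U · c = U^T v for the coefficients: c = (242/475, 442/475). The projection is proj_W(v) = U c.
Check: (v - proj_W(v)) · u_1 = 0  (should be 0).
Check: (v - proj_W(v)) · u_2 = 0  (should be 0).
Result: proj_W(v) = (-842/475, -726/475, 108/25, -884/475).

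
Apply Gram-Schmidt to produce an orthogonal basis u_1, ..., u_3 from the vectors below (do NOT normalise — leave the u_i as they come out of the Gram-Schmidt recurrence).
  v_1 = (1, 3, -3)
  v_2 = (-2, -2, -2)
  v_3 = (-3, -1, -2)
Orthogonal basis:
  u_1 = (1, 3, -3)
  u_2 = (-36/19, -32/19, -44/19)
  u_3 = (-15/14, 5/7, 5/14)

Apply the Gram-Schmidt recurrence
  u_1 = v_1
  u_i = v_i − Σ_{j<i} ((v_i · u_j) / (u_j · u_j)) · u_j.

Step by step this gives:
  u_1 = (1, 3, -3)
  u_2 = (-36/19, -32/19, -44/19)
  u_3 = (-15/14, 5/7, 5/14)

Orthogonality check:
  u_2 · u_1 = 0 (should be 0)
  u_3 · u_1 = 0 (should be 0)
  u_3 · u_2 = 0 (should be 0)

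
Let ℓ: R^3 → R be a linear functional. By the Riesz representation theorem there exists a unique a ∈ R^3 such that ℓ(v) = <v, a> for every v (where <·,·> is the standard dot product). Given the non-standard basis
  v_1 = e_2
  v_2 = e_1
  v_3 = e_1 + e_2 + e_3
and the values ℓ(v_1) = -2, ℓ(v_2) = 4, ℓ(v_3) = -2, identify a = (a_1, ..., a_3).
a = (4, -2, -4)

Write a = (a_1, ..., a_3) in the standard basis. For each basis vector v_i, ℓ(v_i) = <v_i, a> is a linear equation in the a_j's. Collect the n equations into a matrix system V a = ℓ, where row i of V is v_i (expressed in the standard basis). Since V is invertible (lower-triangular with 1s on the diagonal, up to permutation), solve by back-substitution:
  V =
[[0, 1, 0],
 [1, 0, 0],
 [1, 1, 1]]
  V a = (-2, 4, -2)
Solving gives a = (4, -2, -4).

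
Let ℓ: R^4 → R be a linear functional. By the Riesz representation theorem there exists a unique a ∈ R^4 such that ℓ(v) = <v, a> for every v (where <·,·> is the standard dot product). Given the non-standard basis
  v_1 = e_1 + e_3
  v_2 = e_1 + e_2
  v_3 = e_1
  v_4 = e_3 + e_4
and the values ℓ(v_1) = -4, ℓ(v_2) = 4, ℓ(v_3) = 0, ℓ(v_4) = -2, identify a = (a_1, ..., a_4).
a = (0, 4, -4, 2)

Write a = (a_1, ..., a_4) in the standard basis. For each basis vector v_i, ℓ(v_i) = <v_i, a> is a linear equation in the a_j's. Collect the n equations into a matrix system V a = ℓ, where row i of V is v_i (expressed in the standard basis). Since V is invertible (lower-triangular with 1s on the diagonal, up to permutation), solve by back-substitution:
  V =
[[1, 0, 1, 0],
 [1, 1, 0, 0],
 [1, 0, 0, 0],
 [0, 0, 1, 1]]
  V a = (-4, 4, 0, -2)
Solving gives a = (0, 4, -4, 2).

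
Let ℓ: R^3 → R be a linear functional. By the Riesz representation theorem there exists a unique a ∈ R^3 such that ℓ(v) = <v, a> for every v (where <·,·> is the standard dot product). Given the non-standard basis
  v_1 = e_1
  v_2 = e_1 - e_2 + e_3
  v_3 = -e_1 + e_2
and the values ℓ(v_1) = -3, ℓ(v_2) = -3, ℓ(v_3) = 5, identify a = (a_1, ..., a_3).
a = (-3, 2, 2)

Write a = (a_1, ..., a_3) in the standard basis. For each basis vector v_i, ℓ(v_i) = <v_i, a> is a linear equation in the a_j's. Collect the n equations into a matrix system V a = ℓ, where row i of V is v_i (expressed in the standard basis). Since V is invertible (lower-triangular with 1s on the diagonal, up to permutation), solve by back-substitution:
  V =
[[1, 0, 0],
 [1, -1, 1],
 [-1, 1, 0]]
  V a = (-3, -3, 5)
Solving gives a = (-3, 2, 2).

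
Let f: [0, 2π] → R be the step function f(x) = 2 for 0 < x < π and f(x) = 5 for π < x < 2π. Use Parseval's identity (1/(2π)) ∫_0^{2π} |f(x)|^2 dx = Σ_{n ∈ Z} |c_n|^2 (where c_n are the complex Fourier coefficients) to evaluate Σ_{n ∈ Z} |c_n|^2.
Σ |c_n|^2 = 29/2

Parseval equates the L^2 energy of f (normalised by 1/(2π)) with the ℓ^2 sum of its Fourier coefficients: (1/(2π)) ∫_0^{2π} |f|^2 = Σ |c_n|^2.
Compute the left side: (1/(2π)) [∫_0^π 2^2 dx + ∫_π^{2π} 5^2 dx] = (1/(2π)) · (4π + 25π) = (4 + 25)/2 = 29/2.
So Σ_{n ∈ Z} |c_n|^2 = 29/2.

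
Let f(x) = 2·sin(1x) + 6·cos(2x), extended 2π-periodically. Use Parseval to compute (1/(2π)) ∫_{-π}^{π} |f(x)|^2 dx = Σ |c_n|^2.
Σ |c_n|^2 = 20

Expand |f|^2 and use orthogonality of {sin(nx), cos(mx)} on [-π, π]:
  ∫_{-π}^{π} sin(nx)^2 dx = π, ∫ cos(mx)^2 dx = π, and cross terms integrate to 0.
So ∫_{-π}^{π} f(x)^2 dx = 2^2 · π + 6^2 · π = (4 + 36)π.
Divide by 2π: (4 + 36)/2 = 20.
By Parseval, this equals Σ |c_n|^2.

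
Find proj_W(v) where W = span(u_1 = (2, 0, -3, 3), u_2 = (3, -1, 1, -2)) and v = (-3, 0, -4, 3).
proj_W(v) = (-261/107, 373/321, -877/321, 1250/321)

Set up U = [u_1 | ... | u_2] ∈ R^(4×2). The projector onto W = col(U) is P = U (U^T U)^(-1) U^T.
Compute U^T U =
  [22, -3]
  [-3, 15],
and U^T v = (15, -19).
Solve U^T U · c = U^T v for the coefficients: c = (56/107, -373/321). The projection is proj_W(v) = U c.
Check: (v - proj_W(v)) · u_1 = 0  (should be 0).
Check: (v - proj_W(v)) · u_2 = 0  (should be 0).
Result: proj_W(v) = (-261/107, 373/321, -877/321, 1250/321).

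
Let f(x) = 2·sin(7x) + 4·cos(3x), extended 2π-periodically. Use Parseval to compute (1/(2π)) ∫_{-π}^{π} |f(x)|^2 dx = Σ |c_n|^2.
Σ |c_n|^2 = 10

Expand |f|^2 and use orthogonality of {sin(nx), cos(mx)} on [-π, π]:
  ∫_{-π}^{π} sin(nx)^2 dx = π, ∫ cos(mx)^2 dx = π, and cross terms integrate to 0.
So ∫_{-π}^{π} f(x)^2 dx = 2^2 · π + 4^2 · π = (4 + 16)π.
Divide by 2π: (4 + 16)/2 = 10.
By Parseval, this equals Σ |c_n|^2.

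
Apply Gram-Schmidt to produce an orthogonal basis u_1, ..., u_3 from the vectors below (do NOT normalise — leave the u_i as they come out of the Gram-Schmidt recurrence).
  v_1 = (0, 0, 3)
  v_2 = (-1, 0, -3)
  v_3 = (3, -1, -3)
Orthogonal basis:
  u_1 = (0, 0, 3)
  u_2 = (-1, 0, 0)
  u_3 = (0, -1, 0)

Apply the Gram-Schmidt recurrence
  u_1 = v_1
  u_i = v_i − Σ_{j<i} ((v_i · u_j) / (u_j · u_j)) · u_j.

Step by step this gives:
  u_1 = (0, 0, 3)
  u_2 = (-1, 0, 0)
  u_3 = (0, -1, 0)

Orthogonality check:
  u_2 · u_1 = 0 (should be 0)
  u_3 · u_1 = 0 (should be 0)
  u_3 · u_2 = 0 (should be 0)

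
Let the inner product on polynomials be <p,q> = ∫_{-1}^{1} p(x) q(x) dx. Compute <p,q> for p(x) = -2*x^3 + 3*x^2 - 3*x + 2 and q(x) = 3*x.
<p,q> = -42/5

Expand the product: p(x)·q(x) = -6*x^4 + 9*x^3 - 9*x^2 + 6*x.
∫_{-1}^{1} of each monomial x^k gives [2/(k+1) if k even, 0 if k odd]. Integrating term-by-term (or equivalently evaluating the antiderivative F(x) = -6*x^5/5 + 9*x^4/4 - 3*x^3 + 3*x^2 at the endpoints):
  F(1) − F(−1) = 21/20 − (189/20) = -42/5.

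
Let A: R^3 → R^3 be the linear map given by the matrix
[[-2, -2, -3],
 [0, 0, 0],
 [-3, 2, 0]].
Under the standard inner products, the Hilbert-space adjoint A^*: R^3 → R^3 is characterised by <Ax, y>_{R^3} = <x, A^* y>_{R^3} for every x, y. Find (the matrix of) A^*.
A^* = A^T =
[[-2, 0, -3],
 [-2, 0, 2],
 [-3, 0, 0]]

For real matrices with standard dot products, the defining identity <Ax, y> = <x, A^* y> gives (Ax)^T y = x^T (A^*) y, i.e. x^T A^T y = x^T (A^*) y. Since this holds for all x, y, we must have A^* = A^T. Therefore
A^* =
[[-2, 0, -3],
 [-2, 0, 2],
 [-3, 0, 0]].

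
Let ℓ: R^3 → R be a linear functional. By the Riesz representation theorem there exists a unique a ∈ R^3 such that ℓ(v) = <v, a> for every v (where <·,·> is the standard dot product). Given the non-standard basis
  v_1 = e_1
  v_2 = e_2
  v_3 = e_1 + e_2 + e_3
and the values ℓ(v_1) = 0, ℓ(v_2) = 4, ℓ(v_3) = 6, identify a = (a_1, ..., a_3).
a = (0, 4, 2)

Write a = (a_1, ..., a_3) in the standard basis. For each basis vector v_i, ℓ(v_i) = <v_i, a> is a linear equation in the a_j's. Collect the n equations into a matrix system V a = ℓ, where row i of V is v_i (expressed in the standard basis). Since V is invertible (lower-triangular with 1s on the diagonal, up to permutation), solve by back-substitution:
  V =
[[1, 0, 0],
 [0, 1, 0],
 [1, 1, 1]]
  V a = (0, 4, 6)
Solving gives a = (0, 4, 2).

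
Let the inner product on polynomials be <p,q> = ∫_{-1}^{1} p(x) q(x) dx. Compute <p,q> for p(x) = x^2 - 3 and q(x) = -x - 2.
<p,q> = 32/3

Expand the product: p(x)·q(x) = -x^3 - 2*x^2 + 3*x + 6.
∫_{-1}^{1} of each monomial x^k gives [2/(k+1) if k even, 0 if k odd]. Integrating term-by-term (or equivalently evaluating the antiderivative F(x) = -x^4/4 - 2*x^3/3 + 3*x^2/2 + 6*x at the endpoints):
  F(1) − F(−1) = 79/12 − (-49/12) = 32/3.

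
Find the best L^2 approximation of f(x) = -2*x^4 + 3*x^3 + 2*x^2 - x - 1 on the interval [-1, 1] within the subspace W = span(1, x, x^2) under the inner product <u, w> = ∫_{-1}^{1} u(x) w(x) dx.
g(x) = 2*x^2/7 + 4*x/5 - 29/35

The best approximation g ∈ W is the orthogonal projection of f onto W. Writing g = a_0 + a_1 x + a_2 x^2, the coefficients solve the normal equations G · a = b where
  G_{ij} = <φ_i, φ_j> and b_i = <f, φ_i>, with φ_0 = 1, φ_1 = x, φ_2 = x^2.
G =
  [2, 0, 2/3]
  [0, 2/3, 0]
  [2/3, 0, 2/5],
b = (-22/15, 8/15, -46/105).
Solving gives a_0 = -29/35, a_1 = 4/5, a_2 = 2/7, so
  g(x) = 2*x^2/7 + 4*x/5 - 29/35.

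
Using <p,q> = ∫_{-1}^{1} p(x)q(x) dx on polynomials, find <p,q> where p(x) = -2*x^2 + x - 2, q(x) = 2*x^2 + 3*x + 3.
<p,q> = -274/15

Expand the product: p(x)·q(x) = -4*x^4 - 4*x^3 - 7*x^2 - 3*x - 6.
∫_{-1}^{1} of each monomial x^k gives [2/(k+1) if k even, 0 if k odd]. Integrating term-by-term (or equivalently evaluating the antiderivative F(x) = -4*x^5/5 - x^4 - 7*x^3/3 - 3*x^2/2 - 6*x at the endpoints):
  F(1) − F(−1) = -349/30 − (199/30) = -274/15.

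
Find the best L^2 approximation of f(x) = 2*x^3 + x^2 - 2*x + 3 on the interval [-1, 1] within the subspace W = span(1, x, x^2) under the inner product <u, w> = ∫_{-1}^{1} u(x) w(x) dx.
g(x) = x^2 - 4*x/5 + 3

The best approximation g ∈ W is the orthogonal projection of f onto W. Writing g = a_0 + a_1 x + a_2 x^2, the coefficients solve the normal equations G · a = b where
  G_{ij} = <φ_i, φ_j> and b_i = <f, φ_i>, with φ_0 = 1, φ_1 = x, φ_2 = x^2.
G =
  [2, 0, 2/3]
  [0, 2/3, 0]
  [2/3, 0, 2/5],
b = (20/3, -8/15, 12/5).
Solving gives a_0 = 3, a_1 = -4/5, a_2 = 1, so
  g(x) = x^2 - 4*x/5 + 3.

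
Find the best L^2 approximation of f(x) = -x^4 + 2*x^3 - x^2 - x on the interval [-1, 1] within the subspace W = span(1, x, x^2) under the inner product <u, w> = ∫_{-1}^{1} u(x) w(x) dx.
g(x) = -13*x^2/7 + x/5 + 3/35

The best approximation g ∈ W is the orthogonal projection of f onto W. Writing g = a_0 + a_1 x + a_2 x^2, the coefficients solve the normal equations G · a = b where
  G_{ij} = <φ_i, φ_j> and b_i = <f, φ_i>, with φ_0 = 1, φ_1 = x, φ_2 = x^2.
G =
  [2, 0, 2/3]
  [0, 2/3, 0]
  [2/3, 0, 2/5],
b = (-16/15, 2/15, -24/35).
Solving gives a_0 = 3/35, a_1 = 1/5, a_2 = -13/7, so
  g(x) = -13*x^2/7 + x/5 + 3/35.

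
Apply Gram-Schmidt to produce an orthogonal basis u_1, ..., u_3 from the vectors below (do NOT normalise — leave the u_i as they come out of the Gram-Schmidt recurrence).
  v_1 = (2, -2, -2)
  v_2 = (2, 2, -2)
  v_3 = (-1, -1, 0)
Orthogonal basis:
  u_1 = (2, -2, -2)
  u_2 = (4/3, 8/3, -4/3)
  u_3 = (-1/2, 0, -1/2)

Apply the Gram-Schmidt recurrence
  u_1 = v_1
  u_i = v_i − Σ_{j<i} ((v_i · u_j) / (u_j · u_j)) · u_j.

Step by step this gives:
  u_1 = (2, -2, -2)
  u_2 = (4/3, 8/3, -4/3)
  u_3 = (-1/2, 0, -1/2)

Orthogonality check:
  u_2 · u_1 = 0 (should be 0)
  u_3 · u_1 = 0 (should be 0)
  u_3 · u_2 = 0 (should be 0)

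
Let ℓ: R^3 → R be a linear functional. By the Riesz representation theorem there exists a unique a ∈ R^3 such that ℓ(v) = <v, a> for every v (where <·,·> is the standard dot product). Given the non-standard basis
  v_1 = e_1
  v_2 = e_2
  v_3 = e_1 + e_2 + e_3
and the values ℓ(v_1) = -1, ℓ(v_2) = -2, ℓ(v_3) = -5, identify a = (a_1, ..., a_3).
a = (-1, -2, -2)

Write a = (a_1, ..., a_3) in the standard basis. For each basis vector v_i, ℓ(v_i) = <v_i, a> is a linear equation in the a_j's. Collect the n equations into a matrix system V a = ℓ, where row i of V is v_i (expressed in the standard basis). Since V is invertible (lower-triangular with 1s on the diagonal, up to permutation), solve by back-substitution:
  V =
[[1, 0, 0],
 [0, 1, 0],
 [1, 1, 1]]
  V a = (-1, -2, -5)
Solving gives a = (-1, -2, -2).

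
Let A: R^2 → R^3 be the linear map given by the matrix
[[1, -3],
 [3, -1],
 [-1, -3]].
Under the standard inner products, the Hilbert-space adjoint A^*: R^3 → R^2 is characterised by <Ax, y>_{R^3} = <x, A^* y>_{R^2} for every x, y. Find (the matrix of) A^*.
A^* = A^T =
[[1, 3, -1],
 [-3, -1, -3]]

For real matrices with standard dot products, the defining identity <Ax, y> = <x, A^* y> gives (Ax)^T y = x^T (A^*) y, i.e. x^T A^T y = x^T (A^*) y. Since this holds for all x, y, we must have A^* = A^T. Therefore
A^* =
[[1, 3, -1],
 [-3, -1, -3]].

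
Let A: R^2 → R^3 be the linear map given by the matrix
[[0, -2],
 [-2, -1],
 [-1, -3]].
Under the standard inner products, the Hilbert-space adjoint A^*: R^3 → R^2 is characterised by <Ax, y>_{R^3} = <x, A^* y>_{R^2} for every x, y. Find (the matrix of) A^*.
A^* = A^T =
[[0, -2, -1],
 [-2, -1, -3]]

For real matrices with standard dot products, the defining identity <Ax, y> = <x, A^* y> gives (Ax)^T y = x^T (A^*) y, i.e. x^T A^T y = x^T (A^*) y. Since this holds for all x, y, we must have A^* = A^T. Therefore
A^* =
[[0, -2, -1],
 [-2, -1, -3]].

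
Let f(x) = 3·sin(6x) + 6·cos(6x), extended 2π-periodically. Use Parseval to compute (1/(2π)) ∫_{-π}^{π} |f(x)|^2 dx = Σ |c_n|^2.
Σ |c_n|^2 = 45/2

Expand |f|^2 and use orthogonality of {sin(nx), cos(mx)} on [-π, π]:
  ∫_{-π}^{π} sin(nx)^2 dx = π, ∫ cos(mx)^2 dx = π, and cross terms integrate to 0.
So ∫_{-π}^{π} f(x)^2 dx = 3^2 · π + 6^2 · π = (9 + 36)π.
Divide by 2π: (9 + 36)/2 = 45/2.
By Parseval, this equals Σ |c_n|^2.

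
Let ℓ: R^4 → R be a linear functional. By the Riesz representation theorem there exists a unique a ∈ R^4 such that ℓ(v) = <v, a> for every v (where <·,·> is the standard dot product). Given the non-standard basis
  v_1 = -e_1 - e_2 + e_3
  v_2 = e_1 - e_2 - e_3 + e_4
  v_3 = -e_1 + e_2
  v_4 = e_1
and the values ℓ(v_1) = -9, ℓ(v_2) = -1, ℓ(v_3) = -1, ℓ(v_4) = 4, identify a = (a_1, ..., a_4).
a = (4, 3, -2, -4)

Write a = (a_1, ..., a_4) in the standard basis. For each basis vector v_i, ℓ(v_i) = <v_i, a> is a linear equation in the a_j's. Collect the n equations into a matrix system V a = ℓ, where row i of V is v_i (expressed in the standard basis). Since V is invertible (lower-triangular with 1s on the diagonal, up to permutation), solve by back-substitution:
  V =
[[-1, -1, 1, 0],
 [1, -1, -1, 1],
 [-1, 1, 0, 0],
 [1, 0, 0, 0]]
  V a = (-9, -1, -1, 4)
Solving gives a = (4, 3, -2, -4).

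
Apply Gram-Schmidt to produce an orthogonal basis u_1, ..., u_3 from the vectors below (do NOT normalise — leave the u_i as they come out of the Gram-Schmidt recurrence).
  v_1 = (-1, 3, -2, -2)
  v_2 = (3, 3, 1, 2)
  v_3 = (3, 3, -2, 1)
Orthogonal basis:
  u_1 = (-1, 3, -2, -2)
  u_2 = (3, 3, 1, 2)
  u_3 = (227/207, -47/69, -392/207, 67/207)

Apply the Gram-Schmidt recurrence
  u_1 = v_1
  u_i = v_i − Σ_{j<i} ((v_i · u_j) / (u_j · u_j)) · u_j.

Step by step this gives:
  u_1 = (-1, 3, -2, -2)
  u_2 = (3, 3, 1, 2)
  u_3 = (227/207, -47/69, -392/207, 67/207)

Orthogonality check:
  u_2 · u_1 = 0 (should be 0)
  u_3 · u_1 = 0 (should be 0)
  u_3 · u_2 = 0 (should be 0)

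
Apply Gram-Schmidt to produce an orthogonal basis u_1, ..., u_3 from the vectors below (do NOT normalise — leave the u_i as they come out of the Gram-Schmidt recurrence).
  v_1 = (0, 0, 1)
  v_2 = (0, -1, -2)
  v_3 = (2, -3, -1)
Orthogonal basis:
  u_1 = (0, 0, 1)
  u_2 = (0, -1, 0)
  u_3 = (2, 0, 0)

Apply the Gram-Schmidt recurrence
  u_1 = v_1
  u_i = v_i − Σ_{j<i} ((v_i · u_j) / (u_j · u_j)) · u_j.

Step by step this gives:
  u_1 = (0, 0, 1)
  u_2 = (0, -1, 0)
  u_3 = (2, 0, 0)

Orthogonality check:
  u_2 · u_1 = 0 (should be 0)
  u_3 · u_1 = 0 (should be 0)
  u_3 · u_2 = 0 (should be 0)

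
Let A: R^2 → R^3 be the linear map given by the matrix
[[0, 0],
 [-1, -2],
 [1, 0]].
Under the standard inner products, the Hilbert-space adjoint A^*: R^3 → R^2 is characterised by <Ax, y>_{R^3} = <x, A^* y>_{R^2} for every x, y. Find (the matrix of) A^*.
A^* = A^T =
[[0, -1, 1],
 [0, -2, 0]]

For real matrices with standard dot products, the defining identity <Ax, y> = <x, A^* y> gives (Ax)^T y = x^T (A^*) y, i.e. x^T A^T y = x^T (A^*) y. Since this holds for all x, y, we must have A^* = A^T. Therefore
A^* =
[[0, -1, 1],
 [0, -2, 0]].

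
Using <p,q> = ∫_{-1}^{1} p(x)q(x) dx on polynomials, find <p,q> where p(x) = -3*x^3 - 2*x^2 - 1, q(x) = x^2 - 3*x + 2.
<p,q> = -68/15

Expand the product: p(x)·q(x) = -3*x^5 + 7*x^4 - 5*x^2 + 3*x - 2.
∫_{-1}^{1} of each monomial x^k gives [2/(k+1) if k even, 0 if k odd]. Integrating term-by-term (or equivalently evaluating the antiderivative F(x) = -x^6/2 + 7*x^5/5 - 5*x^3/3 + 3*x^2/2 - 2*x at the endpoints):
  F(1) − F(−1) = -19/15 − (49/15) = -68/15.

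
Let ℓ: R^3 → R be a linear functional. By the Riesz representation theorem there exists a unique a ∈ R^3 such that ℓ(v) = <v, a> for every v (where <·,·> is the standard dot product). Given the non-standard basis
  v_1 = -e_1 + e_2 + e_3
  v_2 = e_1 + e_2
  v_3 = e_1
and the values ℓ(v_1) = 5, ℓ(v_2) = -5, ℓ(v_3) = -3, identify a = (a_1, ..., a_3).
a = (-3, -2, 4)

Write a = (a_1, ..., a_3) in the standard basis. For each basis vector v_i, ℓ(v_i) = <v_i, a> is a linear equation in the a_j's. Collect the n equations into a matrix system V a = ℓ, where row i of V is v_i (expressed in the standard basis). Since V is invertible (lower-triangular with 1s on the diagonal, up to permutation), solve by back-substitution:
  V =
[[-1, 1, 1],
 [1, 1, 0],
 [1, 0, 0]]
  V a = (5, -5, -3)
Solving gives a = (-3, -2, 4).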